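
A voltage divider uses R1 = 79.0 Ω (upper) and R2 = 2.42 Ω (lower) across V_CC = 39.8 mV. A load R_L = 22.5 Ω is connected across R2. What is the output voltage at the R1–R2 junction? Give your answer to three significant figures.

The load sits in parallel with R2, giving an effective lower resistance R2' = R2·R_L/(R2+R_L) = 2.185 Ω.
Voltage divider with the loaded lower leg: V_out = 39.8 × 2.185/(79.0 + 2.185) = 39.8 × 0.02691 = 1.071 mV.

V_out ≈ 1.07 mV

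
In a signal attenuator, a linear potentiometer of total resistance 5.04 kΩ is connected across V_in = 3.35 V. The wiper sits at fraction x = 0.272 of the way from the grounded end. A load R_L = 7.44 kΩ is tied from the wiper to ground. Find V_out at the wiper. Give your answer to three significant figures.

V_out ≈ 0.803 V

The pot divides into 3.669 kΩ above the wiper and 1.371 kΩ below.
(x·R_p) ‖ R_L = 1.158 kΩ.
V_out = 3.35 × 1.158/(3.669 + 1.158) = 0.8034 V.
(Unloaded: V_out = x·V_in = 0.911 V.)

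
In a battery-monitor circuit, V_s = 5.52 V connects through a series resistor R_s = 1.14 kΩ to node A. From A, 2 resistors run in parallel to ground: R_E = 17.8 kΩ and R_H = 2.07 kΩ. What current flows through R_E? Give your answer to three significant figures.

Combine the parallel branches: R_p = (1/17.8 + 1/2.07)⁻¹ = 1.854 kΩ.
Node voltage V_A = V_s · R_p/(R_s + R_p) = 5.52 × 0.6193 = 3.418 V.
I(R_E) = V_A / R_E = 3.418/17.8 = 0.1920 mA.
(Equivalently: I_total = 1.843 mA, then current-divider fraction G_k/ΣG = 0.1042.)

I ≈ 0.192 mA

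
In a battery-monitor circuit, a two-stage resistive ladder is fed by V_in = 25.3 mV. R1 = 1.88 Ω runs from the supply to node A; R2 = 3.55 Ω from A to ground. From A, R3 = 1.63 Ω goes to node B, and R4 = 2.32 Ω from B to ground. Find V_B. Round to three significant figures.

Looking into the second stage from A: R3 + R4 = 3.950 Ω appears in parallel with R2.
R2 ‖ (R3+R4) = 1.870 Ω.
V_A = 25.3 × 1.870/(1.88 + 1.870) = 12.62 mV.
Then the unloaded second divider: V_B = V_A × R4/(R3+R4) = 12.62 × 0.5873 = 7.409 mV.

V_B ≈ 7.41 mV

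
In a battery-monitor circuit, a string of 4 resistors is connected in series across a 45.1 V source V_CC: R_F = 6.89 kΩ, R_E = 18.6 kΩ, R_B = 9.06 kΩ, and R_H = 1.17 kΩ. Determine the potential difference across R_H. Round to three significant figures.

Total series resistance ΣR = 6.89 + 18.6 + 9.06 + 1.17 = 35.72 kΩ.
By the voltage-divider rule, V = 45.1 × 1.170/35.72 = 1.477 V.

V ≈ 1.48 V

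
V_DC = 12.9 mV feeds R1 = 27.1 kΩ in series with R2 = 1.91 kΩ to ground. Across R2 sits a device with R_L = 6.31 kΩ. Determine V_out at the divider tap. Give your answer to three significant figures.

R2 ‖ R_L = (1.91 × 6.31)/(1.91 + 6.31) = 1.466 kΩ.
Then V_out = V_DC · R2'/(R1 + R2') = 12.9 × 1.466/28.57 = 0.6621 mV.
(Unloaded it would be 0.849 mV; the load pulls it down.)

V_out ≈ 0.662 mV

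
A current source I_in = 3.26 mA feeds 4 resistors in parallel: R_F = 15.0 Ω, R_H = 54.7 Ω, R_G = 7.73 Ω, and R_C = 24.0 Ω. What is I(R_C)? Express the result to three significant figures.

ΣG = 1/15.0 + 1/54.7 + 1/7.73 + 1/24.0 = 0.2560.
Current divider: I(R_C) = I_in · G_k/ΣG = 3.26 × (0.04167/0.2560) = 3.26 × 0.1628 = 0.5306 mA.

I ≈ 0.531 mA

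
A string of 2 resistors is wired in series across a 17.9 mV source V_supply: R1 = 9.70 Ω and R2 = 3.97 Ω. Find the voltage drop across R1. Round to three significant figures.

ΣR = 9.70 + 3.97 = 13.67 Ω.
By the voltage-divider rule, V = 17.9 × 9.700/13.67 = 12.70 mV.

V ≈ 12.7 mV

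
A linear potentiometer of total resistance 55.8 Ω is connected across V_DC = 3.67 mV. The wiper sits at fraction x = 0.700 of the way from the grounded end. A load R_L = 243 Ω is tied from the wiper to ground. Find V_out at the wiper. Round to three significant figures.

V_out ≈ 2.45 mV

Lower segment x·R_p = 39.06 Ω; upper segment (1−x)·R_p = 16.74 Ω.
Lower segment in parallel with the load: 39.06 ‖ 243 = 33.65 Ω.
V_out = 3.67 × 33.65/(16.74 + 33.65) = 2.451 mV.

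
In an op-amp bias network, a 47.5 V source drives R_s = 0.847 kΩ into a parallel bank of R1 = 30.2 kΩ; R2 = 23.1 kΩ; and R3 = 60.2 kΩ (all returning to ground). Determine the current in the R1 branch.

I ≈ 1.46 mA

Parallel bank: R_p = 1/(1/30.2 + 1/23.1 + 1/60.2) = 10.75 kΩ.
Node voltage V_A = V_CC · R_p/(R_s + R_p) = 47.5 × 0.9270 = 44.03 V.
I(R1) = V_A / R1 = 44.03/30.2 = 1.458 mA.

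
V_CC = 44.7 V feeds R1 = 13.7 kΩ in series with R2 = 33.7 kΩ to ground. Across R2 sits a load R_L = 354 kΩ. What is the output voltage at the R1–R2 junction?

V_out ≈ 30.9 V

The load sits in parallel with R2, giving an effective lower resistance R2' = R2·R_L/(R2+R_L) = 30.77 kΩ.
Voltage divider with the loaded lower leg: V_out = 44.7 × 30.77/(13.7 + 30.77) = 44.7 × 0.6919 = 30.93 V.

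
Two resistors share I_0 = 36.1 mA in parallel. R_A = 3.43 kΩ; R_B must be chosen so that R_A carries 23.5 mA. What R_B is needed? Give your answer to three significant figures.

R_B ≈ 6.40 kΩ

Two-branch current divider: I_A = I_0 · R_B/(R_A + R_B).
With f = 0.6510, R_B = R_A · f/(1−f) = 3.43 × 1.865 = 6.397 kΩ.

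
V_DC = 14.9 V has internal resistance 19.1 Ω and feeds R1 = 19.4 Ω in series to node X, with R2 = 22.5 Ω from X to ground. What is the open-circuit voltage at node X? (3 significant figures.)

V_th ≈ 5.50 V

R1' = 19.1 + 19.4 = 38.50 Ω (source resistance + R1).
With X open, the divider is unloaded: V_th = 14.9 × 22.5/61.00 = 5.496 V.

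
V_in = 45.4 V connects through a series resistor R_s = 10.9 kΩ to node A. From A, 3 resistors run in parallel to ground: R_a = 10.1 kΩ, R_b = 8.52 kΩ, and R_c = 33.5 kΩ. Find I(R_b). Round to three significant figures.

Equivalent of the parallel group: R_p = 4.061 kΩ.
V_A = 45.4 × 4.061/14.96 = 12.32 V.
Branch current I = V_A/R_b = 12.32/8.52 = 1.446 mA.

I ≈ 1.45 mA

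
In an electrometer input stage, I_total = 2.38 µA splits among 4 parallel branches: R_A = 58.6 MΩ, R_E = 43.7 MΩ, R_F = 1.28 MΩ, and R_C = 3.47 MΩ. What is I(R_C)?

ΣG = 1/58.6 + 1/43.7 + 1/1.28 + 1/3.47 = 1.109.
Current divider: I(R_C) = I_total · G_k/ΣG = 2.38 × (0.2882/1.109) = 2.38 × 0.2598 = 0.6183 µA.

I ≈ 0.618 µA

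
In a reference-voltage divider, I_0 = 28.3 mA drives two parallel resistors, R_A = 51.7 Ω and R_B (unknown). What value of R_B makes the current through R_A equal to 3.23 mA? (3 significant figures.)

R_B ≈ 6.66 Ω

The fraction through R_A equals R_B/(R_A+R_B).
3.23/28.3 = R_B/(R_A + R_B) → R_B = R_A · (0.1141)/(1 − 0.1141) = 51.7 × 0.1288 = 6.661 Ω.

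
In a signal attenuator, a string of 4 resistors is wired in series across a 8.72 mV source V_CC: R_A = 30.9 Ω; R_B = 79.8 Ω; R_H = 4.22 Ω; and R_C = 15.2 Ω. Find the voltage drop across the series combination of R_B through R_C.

Total series resistance ΣR = 30.9 + 79.8 + 4.22 + 15.2 = 130.1 Ω.
R_{R_B..R_C} = 79.8 + 4.22 + 15.2 = 99.22 Ω.
Voltage divider: V = V_CC · (99.22 / 130.1) = 8.72 × 0.7625 = 6.649 mV.

V ≈ 6.65 mV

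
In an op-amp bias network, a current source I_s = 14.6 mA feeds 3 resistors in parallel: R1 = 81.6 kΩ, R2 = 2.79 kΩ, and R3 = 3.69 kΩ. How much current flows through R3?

Total conductance ΣG = 1/81.6 + 1/2.79 + 1/3.69 = 0.6417 (units of 1/kΩ).
Current divider: I(R3) = I_s · G_k/ΣG = 14.6 × (0.2710/0.6417) = 14.6 × 0.4223 = 6.166 mA.

I ≈ 6.17 mA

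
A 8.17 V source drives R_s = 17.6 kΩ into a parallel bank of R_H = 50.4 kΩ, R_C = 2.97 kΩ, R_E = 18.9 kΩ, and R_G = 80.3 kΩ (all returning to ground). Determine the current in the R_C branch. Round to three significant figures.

Equivalent of the parallel group: R_p = 2.370 kΩ.
V_A = 8.17 × 2.370/19.97 = 0.9697 V.
I(R_C) = V_A / R_C = 0.9697/2.97 = 0.3265 mA.

I ≈ 0.326 mA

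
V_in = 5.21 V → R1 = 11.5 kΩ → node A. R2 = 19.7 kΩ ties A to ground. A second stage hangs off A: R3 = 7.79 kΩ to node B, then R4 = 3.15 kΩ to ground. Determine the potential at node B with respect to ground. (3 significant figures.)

V_B ≈ 0.569 V

The second stage (R3 + R4 = 10.94 kΩ) loads node A in parallel with R2.
Effective lower resistance at A: R2 ‖ 10.94 = 7.034 kΩ.
So V_A = 5.21 × 0.3795 = 1.977 V.
Then the unloaded second divider: V_B = V_A × R4/(R3+R4) = 1.977 × 0.2879 = 0.5693 V.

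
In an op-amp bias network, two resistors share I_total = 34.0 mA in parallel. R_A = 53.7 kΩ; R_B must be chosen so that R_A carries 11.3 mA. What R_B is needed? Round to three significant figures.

R_B ≈ 26.7 kΩ

Two-branch current divider: I_A = I_total · R_B/(R_A + R_B).
11.3/34.0 = R_B/(R_A + R_B) → R_B = R_A · (0.3324)/(1 − 0.3324) = 53.7 × 0.4978 = 26.73 kΩ.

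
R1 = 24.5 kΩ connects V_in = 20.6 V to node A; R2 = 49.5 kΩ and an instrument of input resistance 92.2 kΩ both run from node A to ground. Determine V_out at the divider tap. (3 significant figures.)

The load sits in parallel with R2, giving an effective lower resistance R2' = R2·R_L/(R2+R_L) = 32.21 kΩ.
Now apply the divider: V_out = 20.6 × 0.5680 = 11.70 V.
(Unloaded it would be 13.8 V; the load pulls it down.)

V_out ≈ 11.7 V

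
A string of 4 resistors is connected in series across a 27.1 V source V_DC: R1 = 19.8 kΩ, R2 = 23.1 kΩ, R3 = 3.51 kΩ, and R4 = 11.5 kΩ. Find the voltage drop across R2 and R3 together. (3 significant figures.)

Total series resistance ΣR = 19.8 + 23.1 + 3.51 + 11.5 = 57.91 kΩ.
R_{R2..R3} = 23.1 + 3.51 = 26.61 kΩ.
Voltage divider: V = V_DC · (26.61 / 57.91) = 27.1 × 0.4595 = 12.45 V.

V ≈ 12.5 V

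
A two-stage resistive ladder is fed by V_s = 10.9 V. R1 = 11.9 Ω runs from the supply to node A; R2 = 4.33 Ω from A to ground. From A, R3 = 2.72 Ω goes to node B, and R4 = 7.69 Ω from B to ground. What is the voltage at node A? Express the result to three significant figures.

Looking into the second stage from A: R3 + R4 = 10.41 Ω appears in parallel with R2.
Effective lower resistance at A: R2 ‖ 10.41 = 3.058 Ω.
So V_A = 10.9 × 0.2044 = 2.228 V.

V_A ≈ 2.23 V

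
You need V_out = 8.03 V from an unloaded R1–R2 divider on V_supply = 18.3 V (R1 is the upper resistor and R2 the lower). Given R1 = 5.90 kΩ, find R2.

R2 ≈ 4.61 kΩ

V_out/V_supply = R2/(R1+R2) = 0.4388.
Rearranging, R2 = R1·k/(1−k) = 5.90 × 0.7819 = 4.613 kΩ.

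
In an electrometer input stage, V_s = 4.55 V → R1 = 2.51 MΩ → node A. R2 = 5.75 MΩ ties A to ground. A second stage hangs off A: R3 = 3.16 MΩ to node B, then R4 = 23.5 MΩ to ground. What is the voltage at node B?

Looking into the second stage from A: R3 + R4 = 26.66 MΩ appears in parallel with R2.
Effective lower resistance at A: R2 ‖ 26.66 = 4.730 MΩ.
V_A = 4.55 × 4.730/(2.51 + 4.730) = 2.973 V.
Then the unloaded second divider: V_B = V_A × R4/(R3+R4) = 2.973 × 0.8815 = 2.620 V.

V_B ≈ 2.62 V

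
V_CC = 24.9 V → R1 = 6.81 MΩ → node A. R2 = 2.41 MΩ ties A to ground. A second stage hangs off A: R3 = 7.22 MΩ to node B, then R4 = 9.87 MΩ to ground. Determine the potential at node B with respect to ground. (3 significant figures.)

V_B ≈ 3.40 V

The second stage (R3 + R4 = 17.09 MΩ) loads node A in parallel with R2.
R2 ‖ (R3+R4) = 2.112 MΩ.
V_A = 24.9 × 2.112/(6.81 + 2.112) = 5.895 V.
Stage 2 is unloaded, so V_B = V_A · R4/(R3+R4) = 5.895 × 9.87/17.09 = 3.404 V.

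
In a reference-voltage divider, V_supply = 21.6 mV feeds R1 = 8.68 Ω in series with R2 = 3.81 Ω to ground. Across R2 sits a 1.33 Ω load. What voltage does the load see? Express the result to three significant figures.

First combine the lower leg with the load: R2 ‖ R_L = 0.9859 Ω.
Voltage divider with the loaded lower leg: V_out = 21.6 × 0.9859/(8.68 + 0.9859) = 21.6 × 0.1020 = 2.203 mV.

V_out ≈ 2.20 mV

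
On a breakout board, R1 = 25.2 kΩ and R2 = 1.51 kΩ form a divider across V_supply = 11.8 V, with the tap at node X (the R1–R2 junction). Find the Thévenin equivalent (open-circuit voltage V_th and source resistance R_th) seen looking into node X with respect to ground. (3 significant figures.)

V_th ≈ 0.667 V, R_th ≈ 1.42 kΩ

V_th is the unloaded tap voltage: V_supply · R2/(R1+R2) = 11.8 × 0.05653 = 0.6671 V.
Looking into X with the source shorted: R_th = R1·R2/(R1+R2) = 25.20 × 1.51/26.71 = 1.425 kΩ.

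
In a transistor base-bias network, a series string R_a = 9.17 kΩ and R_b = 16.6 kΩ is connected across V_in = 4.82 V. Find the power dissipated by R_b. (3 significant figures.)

Series current I = V_in/ΣR = 4.82/25.77 = 0.1870 mA.
P(R_b) = I²·R_b = (0.1870)² × 16.6 = 0.5807 mW.

P ≈ 0.581 mW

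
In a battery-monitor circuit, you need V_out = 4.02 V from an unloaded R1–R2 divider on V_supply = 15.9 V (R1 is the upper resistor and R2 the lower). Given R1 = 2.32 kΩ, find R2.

R2 ≈ 0.785 kΩ

The divider ratio is R2/(R1+R2) = 4.02/15.9 = 0.2528.
Rearranging, R2 = R1·k/(1−k) = 2.32 × 0.3384 = 0.7851 kΩ.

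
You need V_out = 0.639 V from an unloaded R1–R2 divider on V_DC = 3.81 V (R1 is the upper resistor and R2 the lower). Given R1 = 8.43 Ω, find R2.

The divider ratio is R2/(R1+R2) = 0.639/3.81 = 0.1677.
Rearranging, R2 = R1·k/(1−k) = 8.43 × 0.2015 = 1.699 Ω.

R2 ≈ 1.70 Ω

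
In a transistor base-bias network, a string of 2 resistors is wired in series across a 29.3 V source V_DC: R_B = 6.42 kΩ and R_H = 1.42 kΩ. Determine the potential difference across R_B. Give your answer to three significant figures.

Series total: ΣR = 6.42 + 1.42 = 7.840 kΩ.
Voltage divider: V = V_DC · (6.420 / 7.840) = 29.3 × 0.8189 = 23.99 V.

V ≈ 24.0 V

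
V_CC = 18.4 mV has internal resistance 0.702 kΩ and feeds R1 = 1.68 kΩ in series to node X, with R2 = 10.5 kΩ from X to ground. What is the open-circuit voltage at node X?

V_th ≈ 15.0 mV

R1' = 0.702 + 1.68 = 2.382 kΩ (source resistance + R1).
V_th is the unloaded tap voltage: V_CC · R2/(R1'+R2) = 18.4 × 0.8151 = 15.00 mV.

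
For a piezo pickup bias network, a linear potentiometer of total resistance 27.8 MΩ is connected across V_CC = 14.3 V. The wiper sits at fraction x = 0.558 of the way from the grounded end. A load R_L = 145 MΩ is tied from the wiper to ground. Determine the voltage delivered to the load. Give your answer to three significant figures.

The pot divides into 12.29 MΩ above the wiper and 15.51 MΩ below.
R_L loads the lower segment: effective lower R = 14.01 MΩ.
V_out = 14.3 × 14.01/(12.29 + 14.01) = 7.619 V.
(Unloaded: V_out = x·V_CC = 7.98 V.)

V_out ≈ 7.62 V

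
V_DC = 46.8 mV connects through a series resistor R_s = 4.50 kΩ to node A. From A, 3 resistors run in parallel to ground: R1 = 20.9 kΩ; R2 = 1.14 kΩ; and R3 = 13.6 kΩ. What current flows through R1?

Parallel bank: R_p = 1/(1/20.9 + 1/1.14 + 1/13.6) = 1.001 kΩ.
V_A by voltage divider: V_A = 46.8 × 1.001/(4.50 + 1.001) = 8.519 mV.
I(R1) = V_A / R1 = 8.519/20.9 = 0.4076 µA.

I ≈ 0.408 µA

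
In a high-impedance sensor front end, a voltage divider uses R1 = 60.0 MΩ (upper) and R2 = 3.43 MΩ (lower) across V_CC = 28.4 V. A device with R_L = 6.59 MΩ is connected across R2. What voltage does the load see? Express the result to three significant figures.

The load sits in parallel with R2, giving an effective lower resistance R2' = R2·R_L/(R2+R_L) = 2.256 MΩ.
Voltage divider with the loaded lower leg: V_out = 28.4 × 2.256/(60.0 + 2.256) = 28.4 × 0.03624 = 1.029 V.
(Unloaded it would be 1.54 V; the load pulls it down.)

V_out ≈ 1.03 V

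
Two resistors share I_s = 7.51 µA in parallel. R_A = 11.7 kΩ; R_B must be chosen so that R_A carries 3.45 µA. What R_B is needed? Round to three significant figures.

R_B ≈ 9.94 kΩ

In a two-way split, I_A/I_s = R_B/(R_A + R_B).
With f = 0.4594, R_B = R_A · f/(1−f) = 11.7 × 0.8498 = 9.942 kΩ.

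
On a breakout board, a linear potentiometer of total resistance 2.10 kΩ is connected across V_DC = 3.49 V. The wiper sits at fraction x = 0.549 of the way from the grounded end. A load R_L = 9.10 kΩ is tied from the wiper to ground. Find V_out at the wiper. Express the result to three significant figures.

V_out ≈ 1.81 V

Split the track: R_lower = x·R_p = 1.153 kΩ, R_upper = (1−x)·R_p = 0.9471 kΩ.
Lower segment in parallel with the load: 1.153 ‖ 9.10 = 1.023 kΩ.
Then V_out = V_DC · 1.023/(0.9471 + 1.023) = 1.812 V.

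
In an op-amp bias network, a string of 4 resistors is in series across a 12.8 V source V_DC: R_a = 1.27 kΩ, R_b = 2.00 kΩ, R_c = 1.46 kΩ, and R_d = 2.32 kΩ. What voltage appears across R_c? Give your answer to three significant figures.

ΣR = 1.27 + 2.00 + 1.46 + 2.32 = 7.050 kΩ.
V = V_DC · R/ΣR = 12.8 × 0.2071 = 2.651 V.

V ≈ 2.65 V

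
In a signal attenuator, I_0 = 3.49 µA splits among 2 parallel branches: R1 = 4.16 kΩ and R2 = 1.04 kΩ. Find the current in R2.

I ≈ 2.79 µA

With just two branches, the current splits inversely with resistance.
So I = 3.49 × 4.16/5.200 = 2.792 µA.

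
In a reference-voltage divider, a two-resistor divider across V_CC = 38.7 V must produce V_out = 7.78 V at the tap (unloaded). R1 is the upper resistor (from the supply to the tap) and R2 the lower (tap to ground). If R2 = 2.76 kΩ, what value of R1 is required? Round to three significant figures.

The divider ratio is R2/(R1+R2) = 7.78/38.7 = 0.2010.
So R1 = R2 · (V_CC/V_out − 1) = 2.76 × (38.7/7.78 − 1) = 2.76 × 3.974 = 10.97 kΩ.

R1 ≈ 11.0 kΩ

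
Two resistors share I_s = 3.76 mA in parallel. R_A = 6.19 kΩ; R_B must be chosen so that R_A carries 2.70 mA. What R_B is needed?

Two-branch current divider: I_A = I_s · R_B/(R_A + R_B).
With f = 0.7181, R_B = R_A · f/(1−f) = 6.19 × 2.547 = 15.77 kΩ.

R_B ≈ 15.8 kΩ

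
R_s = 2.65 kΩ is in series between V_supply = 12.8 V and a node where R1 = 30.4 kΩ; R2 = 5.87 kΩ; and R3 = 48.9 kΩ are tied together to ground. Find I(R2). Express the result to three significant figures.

I ≈ 1.37 mA

Combine the parallel branches: R_p = (1/30.4 + 1/5.87 + 1/48.9)⁻¹ = 4.470 kΩ.
V_A by voltage divider: V_A = 12.8 × 4.470/(2.65 + 4.470) = 8.036 V.
Branch current I = V_A/R2 = 8.036/5.87 = 1.369 mA.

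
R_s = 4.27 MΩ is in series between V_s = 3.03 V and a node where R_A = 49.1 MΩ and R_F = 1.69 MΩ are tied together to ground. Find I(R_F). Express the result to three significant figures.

Equivalent of the parallel group: R_p = 1.634 MΩ.
V_A by voltage divider: V_A = 3.03 × 1.634/(4.27 + 1.634) = 0.8385 V.
Branch current I = V_A/R_F = 0.8385/1.69 = 0.4962 µA.

I ≈ 0.496 µA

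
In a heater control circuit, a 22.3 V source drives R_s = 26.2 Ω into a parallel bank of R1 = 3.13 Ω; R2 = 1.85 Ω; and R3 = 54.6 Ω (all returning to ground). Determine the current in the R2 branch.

I ≈ 0.502 A

Parallel bank: R_p = 1/(1/3.13 + 1/1.85 + 1/54.6) = 1.139 Ω.
V_A = 22.3 × 1.139/27.34 = 0.9287 V.
Branch current I = V_A/R2 = 0.9287/1.85 = 0.5020 A.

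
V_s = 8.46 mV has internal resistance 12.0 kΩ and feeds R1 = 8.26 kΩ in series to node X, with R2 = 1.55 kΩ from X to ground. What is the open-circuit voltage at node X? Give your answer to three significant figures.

V_th ≈ 0.601 mV

R1' = 12.0 + 8.26 = 20.26 kΩ (source resistance + R1).
With X open, the divider is unloaded: V_th = 8.46 × 1.55/21.81 = 0.6012 mV.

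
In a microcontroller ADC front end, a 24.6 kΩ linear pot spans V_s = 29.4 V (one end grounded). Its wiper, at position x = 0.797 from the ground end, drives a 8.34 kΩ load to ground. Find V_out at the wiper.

V_out ≈ 15.9 V

The pot divides into 4.994 kΩ above the wiper and 19.61 kΩ below.
(x·R_p) ‖ R_L = 5.851 kΩ.
Loaded-divider output: V_out = 29.4 × 0.5395 = 15.86 V.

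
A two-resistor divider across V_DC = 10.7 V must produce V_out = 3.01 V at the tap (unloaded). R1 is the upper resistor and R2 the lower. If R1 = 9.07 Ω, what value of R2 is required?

R2 ≈ 3.55 Ω

Required fraction k = V_out/V_DC = 0.2813.
Rearranging, R2 = R1·k/(1−k) = 9.07 × 0.3914 = 3.550 Ω.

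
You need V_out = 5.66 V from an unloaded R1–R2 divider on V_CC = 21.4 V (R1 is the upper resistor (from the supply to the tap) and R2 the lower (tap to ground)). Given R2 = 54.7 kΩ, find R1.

Required fraction k = V_out/V_CC = 0.2645.
R1 = R2·(1/k − 1) = 54.7 × 2.781 = 152.1 kΩ.

R1 ≈ 152 kΩ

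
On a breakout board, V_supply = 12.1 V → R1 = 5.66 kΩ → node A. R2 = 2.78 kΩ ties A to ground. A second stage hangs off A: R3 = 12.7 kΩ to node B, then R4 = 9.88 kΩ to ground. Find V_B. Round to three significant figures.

V_B ≈ 1.61 V

Looking into the second stage from A: R3 + R4 = 22.58 kΩ appears in parallel with R2.
R2 ‖ (R3+R4) = 2.475 kΩ.
V_A = 12.1 × 2.475/(5.66 + 2.475) = 3.682 V.
Stage 2 is unloaded, so V_B = V_A · R4/(R3+R4) = 3.682 × 9.88/22.58 = 1.611 V.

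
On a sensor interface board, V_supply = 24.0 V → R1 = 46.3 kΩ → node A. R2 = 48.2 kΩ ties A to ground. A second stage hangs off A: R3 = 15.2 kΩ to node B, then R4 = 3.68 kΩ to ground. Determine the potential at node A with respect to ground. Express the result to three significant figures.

Looking into the second stage from A: R3 + R4 = 18.88 kΩ appears in parallel with R2.
Effective lower resistance at A: R2 ‖ 18.88 = 13.57 kΩ.
So V_A = 24.0 × 0.2266 = 5.439 V.

V_A ≈ 5.44 V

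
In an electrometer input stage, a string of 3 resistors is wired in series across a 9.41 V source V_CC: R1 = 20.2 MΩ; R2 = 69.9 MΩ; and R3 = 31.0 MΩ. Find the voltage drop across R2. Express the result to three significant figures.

ΣR = 20.2 + 69.9 + 31.0 = 121.1 MΩ.
Voltage divider: V = V_CC · (69.90 / 121.1) = 9.41 × 0.5772 = 5.432 V.

V ≈ 5.43 V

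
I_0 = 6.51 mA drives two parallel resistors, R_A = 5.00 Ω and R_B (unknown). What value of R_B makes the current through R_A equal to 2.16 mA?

The fraction through R_A equals R_B/(R_A+R_B).
2.16/6.51 = R_B/(R_A + R_B) → R_B = R_A · (0.3318)/(1 − 0.3318) = 5.00 × 0.4966 = 2.483 Ω.

R_B ≈ 2.48 Ω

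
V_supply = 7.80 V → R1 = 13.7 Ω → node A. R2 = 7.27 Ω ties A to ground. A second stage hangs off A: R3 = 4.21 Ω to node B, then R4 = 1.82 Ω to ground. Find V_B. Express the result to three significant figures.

V_B ≈ 0.457 V

Looking into the second stage from A: R3 + R4 = 6.030 Ω appears in parallel with R2.
Effective lower resistance at A: R2 ‖ 6.030 = 3.296 Ω.
V_A = 7.80 × 3.296/(13.7 + 3.296) = 1.513 V.
Stage 2 is unloaded, so V_B = V_A · R4/(R3+R4) = 1.513 × 1.82/6.030 = 0.4566 V.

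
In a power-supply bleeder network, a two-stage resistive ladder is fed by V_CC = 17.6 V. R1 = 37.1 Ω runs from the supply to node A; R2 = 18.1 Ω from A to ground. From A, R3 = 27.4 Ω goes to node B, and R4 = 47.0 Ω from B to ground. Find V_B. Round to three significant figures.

V_B ≈ 3.13 V

Node A sees R2 in parallel with the series input of stage 2, R3 + R4 = 74.40 Ω.
R2 ‖ (R3+R4) = 14.56 Ω.
First divider: V_A = V_CC · 14.56/(37.1 + 14.56) = 4.960 V.
V_B = V_A × 0.6317 = 3.133 V.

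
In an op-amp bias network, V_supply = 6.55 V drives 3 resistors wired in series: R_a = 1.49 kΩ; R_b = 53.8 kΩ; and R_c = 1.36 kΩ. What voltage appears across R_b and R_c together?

V ≈ 6.38 V

Total series resistance ΣR = 1.49 + 53.8 + 1.36 = 56.65 kΩ.
R_{R_b..R_c} = 53.8 + 1.36 = 55.16 kΩ.
By the voltage-divider rule, V = 6.55 × 55.16/56.65 = 6.378 V.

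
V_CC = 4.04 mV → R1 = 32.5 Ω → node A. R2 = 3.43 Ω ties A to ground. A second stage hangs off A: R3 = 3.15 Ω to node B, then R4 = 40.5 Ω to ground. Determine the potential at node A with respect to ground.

The second stage (R3 + R4 = 43.65 Ω) loads node A in parallel with R2.
Effective lower resistance at A: R2 ‖ 43.65 = 3.180 Ω.
V_A = 4.04 × 3.180/(32.5 + 3.180) = 0.3601 mV.

V_A ≈ 0.360 mV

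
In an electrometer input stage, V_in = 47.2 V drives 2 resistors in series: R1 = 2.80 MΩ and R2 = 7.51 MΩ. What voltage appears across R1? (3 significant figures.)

V ≈ 12.8 V

Total series resistance ΣR = 2.80 + 7.51 = 10.31 MΩ.
V = V_in · R/ΣR = 47.2 × 0.2716 = 12.82 V.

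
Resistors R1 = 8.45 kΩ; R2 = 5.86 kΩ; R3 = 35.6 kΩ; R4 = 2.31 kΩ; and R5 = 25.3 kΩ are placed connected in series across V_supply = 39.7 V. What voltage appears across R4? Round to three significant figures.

Series total: ΣR = 8.45 + 5.86 + 35.6 + 2.31 + 25.3 = 77.52 kΩ.
Voltage divider: V = V_supply · (2.310 / 77.52) = 39.7 × 0.02980 = 1.183 V.

V ≈ 1.18 V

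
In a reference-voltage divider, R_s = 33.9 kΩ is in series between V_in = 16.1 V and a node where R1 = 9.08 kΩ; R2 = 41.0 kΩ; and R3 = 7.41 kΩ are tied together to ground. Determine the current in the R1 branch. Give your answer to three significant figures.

I ≈ 0.175 mA

Equivalent of the parallel group: R_p = 3.711 kΩ.
V_A by voltage divider: V_A = 16.1 × 3.711/(33.9 + 3.711) = 1.589 V.
Branch current I = V_A/R1 = 1.589/9.08 = 0.1749 mA.
(Check via current divider: I_total = 0.4281 mA; share G_k/ΣG = 0.4087 → same result.)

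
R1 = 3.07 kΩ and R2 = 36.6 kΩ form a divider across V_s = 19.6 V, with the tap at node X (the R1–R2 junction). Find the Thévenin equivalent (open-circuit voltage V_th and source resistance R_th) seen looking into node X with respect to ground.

V_th is the unloaded tap voltage: V_s · R2/(R1+R2) = 19.6 × 0.9226 = 18.08 V.
With V_s suppressed (replaced by a short), R_th = R1 ‖ R2 = (3.070 × 36.6)/(3.070 + 36.6) = 2.832 kΩ.

V_th ≈ 18.1 V, R_th ≈ 2.83 kΩ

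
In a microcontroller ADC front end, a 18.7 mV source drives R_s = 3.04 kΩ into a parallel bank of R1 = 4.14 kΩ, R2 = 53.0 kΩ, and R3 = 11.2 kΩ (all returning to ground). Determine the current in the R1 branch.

I ≈ 2.19 µA

Combine the parallel branches: R_p = (1/4.14 + 1/53.0 + 1/11.2)⁻¹ = 2.860 kΩ.
V_A by voltage divider: V_A = 18.7 × 2.860/(3.04 + 2.860) = 9.064 mV.
I(R1) = V_A / R1 = 9.064/4.14 = 2.189 µA.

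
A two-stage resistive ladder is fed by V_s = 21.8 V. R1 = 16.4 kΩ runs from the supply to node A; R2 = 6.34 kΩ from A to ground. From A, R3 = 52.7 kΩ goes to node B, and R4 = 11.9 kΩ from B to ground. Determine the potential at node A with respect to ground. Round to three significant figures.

Looking into the second stage from A: R3 + R4 = 64.60 kΩ appears in parallel with R2.
Effective lower resistance at A: R2 ‖ 64.60 = 5.773 kΩ.
So V_A = 21.8 × 0.2604 = 5.676 V.

V_A ≈ 5.68 V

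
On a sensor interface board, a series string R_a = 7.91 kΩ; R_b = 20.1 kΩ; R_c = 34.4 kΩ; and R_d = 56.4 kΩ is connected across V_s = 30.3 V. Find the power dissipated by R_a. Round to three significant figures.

P ≈ 0.514 mW

The common current is I = 30.3/118.8 = 0.2550 mA.
V(R_a) = I·R = 2.017 V; P = V·I = 2.017 × 0.2550 = 0.5145 mW.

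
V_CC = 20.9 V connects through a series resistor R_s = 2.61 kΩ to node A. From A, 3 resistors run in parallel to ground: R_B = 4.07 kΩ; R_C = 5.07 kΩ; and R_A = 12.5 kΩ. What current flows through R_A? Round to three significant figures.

I ≈ 0.707 mA

Parallel bank: R_p = 1/(1/4.07 + 1/5.07 + 1/12.5) = 1.912 kΩ.
V_A = 20.9 × 1.912/4.522 = 8.838 V.
Branch current I = V_A/R_A = 8.838/12.5 = 0.7070 mA.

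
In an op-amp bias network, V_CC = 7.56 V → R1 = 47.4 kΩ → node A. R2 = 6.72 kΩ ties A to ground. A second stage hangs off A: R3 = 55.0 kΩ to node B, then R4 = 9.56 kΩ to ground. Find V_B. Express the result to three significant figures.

The second stage (R3 + R4 = 64.56 kΩ) loads node A in parallel with R2.
Effective lower resistance at A: R2 ‖ 64.56 = 6.086 kΩ.
First divider: V_A = V_CC · 6.086/(47.4 + 6.086) = 0.8603 V.
Stage 2 is unloaded, so V_B = V_A · R4/(R3+R4) = 0.8603 × 9.56/64.56 = 0.1274 V.

V_B ≈ 0.127 V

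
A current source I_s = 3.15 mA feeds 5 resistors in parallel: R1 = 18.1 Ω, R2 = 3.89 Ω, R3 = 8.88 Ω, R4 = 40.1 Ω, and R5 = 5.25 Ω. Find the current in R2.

I ≈ 1.26 mA

Conductances: ΣG = 1/18.1 + 1/3.89 + 1/8.88 + 1/40.1 + 1/5.25 = 0.6403 (1/Ω).
By the current-divider rule, I = I_s · G_k/ΣG = 3.15 × 0.4015 = 1.265 mA.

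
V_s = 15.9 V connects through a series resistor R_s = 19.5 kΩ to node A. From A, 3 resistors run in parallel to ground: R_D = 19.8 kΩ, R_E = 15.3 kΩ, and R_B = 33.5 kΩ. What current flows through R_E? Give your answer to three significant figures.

I ≈ 0.271 mA

Equivalent of the parallel group: R_p = 6.863 kΩ.
Node voltage V_A = V_s · R_p/(R_s + R_p) = 15.9 × 0.2603 = 4.139 V.
I(R_E) = V_A / R_E = 4.139/15.3 = 0.2705 mA.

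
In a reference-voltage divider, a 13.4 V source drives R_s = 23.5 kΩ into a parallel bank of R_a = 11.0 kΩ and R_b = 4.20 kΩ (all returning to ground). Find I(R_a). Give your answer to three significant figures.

I ≈ 0.140 mA

Combine the parallel branches: R_p = (1/11.0 + 1/4.20)⁻¹ = 3.039 kΩ.
V_A = 13.4 × 3.039/26.54 = 1.535 V.
I(R_a) = V_A / R_a = 1.535/11.0 = 0.1395 mA.
(Equivalently: I_total = 0.5049 mA, then current-divider fraction G_k/ΣG = 0.2763.)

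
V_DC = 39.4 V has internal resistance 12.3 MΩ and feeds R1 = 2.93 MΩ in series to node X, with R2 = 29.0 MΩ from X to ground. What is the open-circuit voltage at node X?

R1' = 12.3 + 2.93 = 15.23 MΩ (source resistance + R1).
With X open, the divider is unloaded: V_th = 39.4 × 29.0/44.23 = 25.83 V.

V_th ≈ 25.8 V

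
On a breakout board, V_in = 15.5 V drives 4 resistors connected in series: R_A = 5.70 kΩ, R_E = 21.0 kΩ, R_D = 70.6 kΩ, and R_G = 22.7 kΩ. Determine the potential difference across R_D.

V ≈ 9.12 V

Total series resistance ΣR = 5.70 + 21.0 + 70.6 + 22.7 = 120.0 kΩ.
V = V_in · R/ΣR = 15.5 × 0.5883 = 9.119 V.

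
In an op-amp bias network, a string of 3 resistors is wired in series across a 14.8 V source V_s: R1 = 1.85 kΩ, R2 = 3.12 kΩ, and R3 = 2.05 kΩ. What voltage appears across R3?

ΣR = 1.85 + 3.12 + 2.05 = 7.020 kΩ.
V = V_s · R/ΣR = 14.8 × 0.2920 = 4.322 V.

V ≈ 4.32 V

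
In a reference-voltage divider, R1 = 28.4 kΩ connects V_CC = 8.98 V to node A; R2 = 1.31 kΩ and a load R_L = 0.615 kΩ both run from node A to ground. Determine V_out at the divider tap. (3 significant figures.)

V_out ≈ 0.130 V

First combine the lower leg with the load: R2 ‖ R_L = 0.4185 kΩ.
Voltage divider with the loaded lower leg: V_out = 8.98 × 0.4185/(28.4 + 0.4185) = 8.98 × 0.01452 = 0.1304 V.
(Unloaded it would be 0.396 V; the load pulls it down.)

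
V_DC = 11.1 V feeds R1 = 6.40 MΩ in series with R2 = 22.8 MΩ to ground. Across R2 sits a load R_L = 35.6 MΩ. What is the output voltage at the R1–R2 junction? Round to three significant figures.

V_out ≈ 7.60 V

R2 ‖ R_L = (22.8 × 35.6)/(22.8 + 35.6) = 13.90 MΩ.
Now apply the divider: V_out = 11.1 × 0.6847 = 7.600 V.
(Unloaded it would be 8.67 V; the load pulls it down.)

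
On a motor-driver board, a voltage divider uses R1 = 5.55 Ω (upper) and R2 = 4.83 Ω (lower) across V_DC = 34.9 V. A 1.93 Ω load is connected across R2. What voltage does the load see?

V_out ≈ 6.95 V

R2 ‖ R_L = (4.83 × 1.93)/(4.83 + 1.93) = 1.379 Ω.
Then V_out = V_DC · R2'/(R1 + R2') = 34.9 × 1.379/6.929 = 6.946 V.
(Unloaded it would be 16.2 V; the load pulls it down.)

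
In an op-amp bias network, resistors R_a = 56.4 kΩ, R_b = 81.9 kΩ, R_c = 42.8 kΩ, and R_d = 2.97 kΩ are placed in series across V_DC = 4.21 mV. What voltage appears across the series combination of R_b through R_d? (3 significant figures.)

V ≈ 2.92 mV

ΣR = 56.4 + 81.9 + 42.8 + 2.97 = 184.1 kΩ.
R_{R_b..R_d} = 81.9 + 42.8 + 2.97 = 127.7 kΩ.
V = V_DC · R/ΣR = 4.21 × 0.6936 = 2.920 mV.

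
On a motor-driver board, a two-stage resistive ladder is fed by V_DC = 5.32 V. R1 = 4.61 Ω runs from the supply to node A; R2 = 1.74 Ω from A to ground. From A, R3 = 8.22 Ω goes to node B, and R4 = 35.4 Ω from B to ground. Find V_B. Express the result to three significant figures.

V_B ≈ 1.15 V

Node A sees R2 in parallel with the series input of stage 2, R3 + R4 = 43.62 Ω.
R2 ‖ (R3+R4) = 1.673 Ω.
So V_A = 5.32 × 0.2663 = 1.417 V.
V_B = V_A × 0.8116 = 1.150 V.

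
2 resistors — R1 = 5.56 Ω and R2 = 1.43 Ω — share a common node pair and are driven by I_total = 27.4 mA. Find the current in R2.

With just two branches, the current splits inversely with resistance.
So I = 27.4 × 5.56/6.990 = 21.79 mA.

I ≈ 21.8 mA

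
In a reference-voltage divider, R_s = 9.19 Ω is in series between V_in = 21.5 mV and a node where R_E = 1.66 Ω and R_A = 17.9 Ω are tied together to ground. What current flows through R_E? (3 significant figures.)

I ≈ 1.84 mA

Equivalent of the parallel group: R_p = 1.519 Ω.
V_A by voltage divider: V_A = 21.5 × 1.519/(9.19 + 1.519) = 3.050 mV.
I(R_E) = V_A / R_E = 3.050/1.66 = 1.837 mA.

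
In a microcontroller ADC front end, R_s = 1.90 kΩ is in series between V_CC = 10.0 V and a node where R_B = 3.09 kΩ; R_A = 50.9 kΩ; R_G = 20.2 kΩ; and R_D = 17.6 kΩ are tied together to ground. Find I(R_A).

Combine the parallel branches: R_p = (1/3.09 + 1/50.9 + 1/20.2 + 1/17.6)⁻¹ = 2.224 kΩ.
Node voltage V_A = V_CC · R_p/(R_s + R_p) = 10.0 × 0.5393 = 5.393 V.
Branch current I = V_A/R_A = 5.393/50.9 = 0.1060 mA.

I ≈ 0.106 mA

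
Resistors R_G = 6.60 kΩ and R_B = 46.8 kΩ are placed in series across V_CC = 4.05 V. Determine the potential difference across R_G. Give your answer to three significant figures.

Series total: ΣR = 6.60 + 46.8 = 53.40 kΩ.
By the voltage-divider rule, V = 4.05 × 6.600/53.40 = 0.5006 V.

V ≈ 0.501 V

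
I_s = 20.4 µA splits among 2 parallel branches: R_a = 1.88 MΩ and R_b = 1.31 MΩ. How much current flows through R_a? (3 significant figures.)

I ≈ 8.38 µA

With just two branches, the current splits inversely with resistance.
I(R_a) = 20.4 × 1.31/(1.88 + 1.31) = 20.4 × 0.4107 = 8.377 µA.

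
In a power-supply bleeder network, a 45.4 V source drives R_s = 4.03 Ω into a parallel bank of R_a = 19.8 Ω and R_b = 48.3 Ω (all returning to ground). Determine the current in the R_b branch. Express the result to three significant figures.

I ≈ 0.730 A

Parallel bank: R_p = 1/(1/19.8 + 1/48.3) = 14.04 Ω.
V_A by voltage divider: V_A = 45.4 × 14.04/(4.03 + 14.04) = 35.28 V.
Branch current I = V_A/R_b = 35.28/48.3 = 0.7304 A.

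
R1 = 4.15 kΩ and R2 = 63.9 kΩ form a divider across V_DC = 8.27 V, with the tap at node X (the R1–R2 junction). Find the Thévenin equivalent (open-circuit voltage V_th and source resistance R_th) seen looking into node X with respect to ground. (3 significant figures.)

V_th ≈ 7.77 V, R_th ≈ 3.90 kΩ

V_th is the unloaded tap voltage: V_DC · R2/(R1+R2) = 8.27 × 0.9390 = 7.766 V.
Zeroing V_DC shorts the top of R1 to ground, so R_th = R1 ‖ R2 = 3.897 kΩ.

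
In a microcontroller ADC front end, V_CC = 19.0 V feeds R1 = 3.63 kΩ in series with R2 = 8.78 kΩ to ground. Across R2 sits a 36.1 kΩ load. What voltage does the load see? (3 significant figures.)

V_out ≈ 12.5 V

The load sits in parallel with R2, giving an effective lower resistance R2' = R2·R_L/(R2+R_L) = 7.062 kΩ.
Then V_out = V_CC · R2'/(R1 + R2') = 19.0 × 7.062/10.69 = 12.55 V.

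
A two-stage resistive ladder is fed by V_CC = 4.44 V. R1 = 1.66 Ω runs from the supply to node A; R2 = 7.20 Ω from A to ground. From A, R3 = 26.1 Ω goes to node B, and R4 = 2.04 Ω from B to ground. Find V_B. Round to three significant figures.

V_B ≈ 0.250 V

Looking into the second stage from A: R3 + R4 = 28.14 Ω appears in parallel with R2.
R2 ‖ (R3+R4) = 5.733 Ω.
First divider: V_A = V_CC · 5.733/(1.66 + 5.733) = 3.443 V.
Then the unloaded second divider: V_B = V_A × R4/(R3+R4) = 3.443 × 0.07249 = 0.2496 V.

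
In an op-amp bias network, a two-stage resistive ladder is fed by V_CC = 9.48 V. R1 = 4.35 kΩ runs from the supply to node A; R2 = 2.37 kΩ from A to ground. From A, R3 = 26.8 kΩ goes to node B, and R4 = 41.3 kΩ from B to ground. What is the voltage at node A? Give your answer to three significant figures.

V_A ≈ 3.27 V

The second stage (R3 + R4 = 68.10 kΩ) loads node A in parallel with R2.
R2 ‖ (R3+R4) = 2.290 kΩ.
First divider: V_A = V_CC · 2.290/(4.35 + 2.290) = 3.270 V.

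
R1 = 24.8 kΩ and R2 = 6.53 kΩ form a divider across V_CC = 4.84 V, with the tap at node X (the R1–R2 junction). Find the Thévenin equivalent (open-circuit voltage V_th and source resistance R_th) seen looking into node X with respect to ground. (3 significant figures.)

V_th ≈ 1.01 V, R_th ≈ 5.17 kΩ

V_th is the unloaded tap voltage: V_CC · R2/(R1+R2) = 4.84 × 0.2084 = 1.009 V.
Zeroing V_CC shorts the top of R1 to ground, so R_th = R1 ‖ R2 = 5.169 kΩ.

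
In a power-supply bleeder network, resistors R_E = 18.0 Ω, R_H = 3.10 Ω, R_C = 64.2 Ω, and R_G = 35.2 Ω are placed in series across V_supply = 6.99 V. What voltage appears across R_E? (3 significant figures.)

Total series resistance ΣR = 18.0 + 3.10 + 64.2 + 35.2 = 120.5 Ω.
Voltage divider: V = V_supply · (18.00 / 120.5) = 6.99 × 0.1494 = 1.044 V.

V ≈ 1.04 V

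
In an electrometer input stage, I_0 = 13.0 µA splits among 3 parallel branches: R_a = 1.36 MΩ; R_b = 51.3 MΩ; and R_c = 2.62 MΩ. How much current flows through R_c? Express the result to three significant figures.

ΣG = 1/1.36 + 1/51.3 + 1/2.62 = 1.136.
R_c takes the fraction G_k/ΣG = 0.3817/1.136 = 0.3358, so I = 13.0 × 0.3358 = 4.366 µA.

I ≈ 4.37 µA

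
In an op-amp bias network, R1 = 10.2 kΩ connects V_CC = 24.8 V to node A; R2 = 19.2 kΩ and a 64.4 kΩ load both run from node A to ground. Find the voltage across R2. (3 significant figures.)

V_out ≈ 14.7 V

First combine the lower leg with the load: R2 ‖ R_L = 14.79 kΩ.
Then V_out = V_CC · R2'/(R1 + R2') = 24.8 × 14.79/24.99 = 14.68 V.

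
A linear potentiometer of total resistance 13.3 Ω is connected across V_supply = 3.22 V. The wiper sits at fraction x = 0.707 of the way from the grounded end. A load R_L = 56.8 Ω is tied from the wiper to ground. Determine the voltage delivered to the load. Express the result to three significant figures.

The pot divides into 3.897 Ω above the wiper and 9.403 Ω below.
Lower segment in parallel with the load: 9.403 ‖ 56.8 = 8.068 Ω.
Then V_out = V_supply · 8.068/(3.897 + 8.068) = 2.171 V.

V_out ≈ 2.17 V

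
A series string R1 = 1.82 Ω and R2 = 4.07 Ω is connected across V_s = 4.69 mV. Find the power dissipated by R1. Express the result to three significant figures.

P ≈ 1.15 µW

The common current is I = 4.69/5.890 = 0.7963 mA.
V(R1) = I·R = 1.449 mV; P = V·I = 1.449 × 0.7963 = 1.154 µW.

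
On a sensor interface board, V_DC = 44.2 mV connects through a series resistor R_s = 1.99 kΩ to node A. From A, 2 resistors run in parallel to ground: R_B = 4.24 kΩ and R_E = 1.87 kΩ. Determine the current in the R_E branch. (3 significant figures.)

I ≈ 9.33 µA

Equivalent of the parallel group: R_p = 1.298 kΩ.
Node voltage V_A = V_DC · R_p/(R_s + R_p) = 44.2 × 0.3947 = 17.45 mV.
I(R_E) = V_A / R_E = 17.45/1.87 = 9.329 µA.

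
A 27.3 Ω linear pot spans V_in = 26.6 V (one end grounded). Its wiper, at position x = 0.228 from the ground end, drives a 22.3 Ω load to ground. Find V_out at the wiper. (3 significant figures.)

V_out ≈ 4.99 V

Lower segment x·R_p = 6.224 Ω; upper segment (1−x)·R_p = 21.08 Ω.
Lower segment in parallel with the load: 6.224 ‖ 22.3 = 4.866 Ω.
V_out = 26.6 × 4.866/(21.08 + 4.866) = 4.990 V.
(Unloaded: V_out = x·V_in = 6.06 V.)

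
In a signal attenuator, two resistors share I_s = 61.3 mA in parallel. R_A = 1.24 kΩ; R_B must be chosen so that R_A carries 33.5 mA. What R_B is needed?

In a two-way split, I_A/I_s = R_B/(R_A + R_B).
33.5/61.3 = R_B/(R_A + R_B) → R_B = R_A · (0.5465)/(1 − 0.5465) = 1.24 × 1.205 = 1.494 kΩ.

R_B ≈ 1.49 kΩ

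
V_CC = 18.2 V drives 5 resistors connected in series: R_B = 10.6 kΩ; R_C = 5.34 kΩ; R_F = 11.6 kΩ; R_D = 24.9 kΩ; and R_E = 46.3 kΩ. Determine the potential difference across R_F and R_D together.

V ≈ 6.73 V

ΣR = 10.6 + 5.34 + 11.6 + 24.9 + 46.3 = 98.74 kΩ.
R_{R_F..R_D} = 11.6 + 24.9 = 36.50 kΩ.
By the voltage-divider rule, V = 18.2 × 36.50/98.74 = 6.728 V.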